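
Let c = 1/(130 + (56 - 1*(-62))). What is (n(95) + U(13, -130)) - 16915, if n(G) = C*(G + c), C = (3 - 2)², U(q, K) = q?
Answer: -4168135/248 ≈ -16807.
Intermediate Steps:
c = 1/248 (c = 1/(130 + (56 + 62)) = 1/(130 + 118) = 1/248 ≈ 0.0040323)
C = 1 (C = 1² = 1)
n(G) = 1/248 + G (n(G) = 1*(G + 1/248) = 1*(1/248 + G) = 1/248 + G)
(n(95) + U(13, -130)) - 16915 = ((1/248 + 95) + 13) - 16915 = (23561/248 + 13) - 16915 = 26785/248 - 16915 = -4168135/248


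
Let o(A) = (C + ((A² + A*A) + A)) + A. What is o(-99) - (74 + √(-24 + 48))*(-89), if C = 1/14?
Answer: 363861/14 + 178*√6 ≈ 26426.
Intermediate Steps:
C = 1/14 ≈ 0.071429
o(A) = 1/14 + 2*A + 2*A² (o(A) = (1/14 + ((A² + A*A) + A)) + A = (1/14 + ((A² + A²) + A)) + A = (1/14 + (2*A² + A)) + A = (1/14 + (A + 2*A²)) + A = (1/14 + A + 2*A²) + A = 1/14 + 2*A + 2*A²)
o(-99) - (74 + √(-24 + 48))*(-89) = (1/14 + 2*(-99) + 2*(-99)²) - (74 + √(-24 + 48))*(-89) = (1/14 - 198 + 2*9801) - (74 + √24)*(-89) = (1/14 - 198 + 19602) - (74 + 2*√6)*(-89) = 271657/14 - (-6586 - 178*√6) = 271657/14 + (6586 + 178*√6) = 363861/14 + 178*√6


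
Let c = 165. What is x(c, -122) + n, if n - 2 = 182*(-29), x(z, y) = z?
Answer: -5111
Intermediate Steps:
n = -5276 (n = 2 + 182*(-29) = 2 - 5278 = -5276)
x(c, -122) + n = 165 - 5276 = -5111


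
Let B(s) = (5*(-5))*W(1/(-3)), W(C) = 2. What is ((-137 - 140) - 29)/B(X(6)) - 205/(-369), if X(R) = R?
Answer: 1502/225 ≈ 6.6756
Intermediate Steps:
B(s) = -50 (B(s) = (5*(-5))*2 = -25*2 = -50)
((-137 - 140) - 29)/B(X(6)) - 205/(-369) = ((-137 - 140) - 29)/(-50) - 205/(-369) = (-277 - 29)*(-1/50) - 205*(-1/369) = -306*(-1/50) + 5/9 = 153/25 + 5/9 = 1502/225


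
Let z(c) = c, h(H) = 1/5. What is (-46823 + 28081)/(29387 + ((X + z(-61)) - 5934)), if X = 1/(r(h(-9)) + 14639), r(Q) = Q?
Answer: -1371839432/1712200837 ≈ -0.80121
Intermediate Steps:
h(H) = 1/5
X = 5/73196 (X = 1/(1/5 + 14639) = 1/(73196/5) = 5/73196 ≈ 6.8310e-5)
(-46823 + 28081)/(29387 + ((X + z(-61)) - 5934)) = (-46823 + 28081)/(29387 + ((5/73196 - 61) - 5934)) = -18742/(29387 + (-4464951/73196 - 5934)) = -18742/(29387 - 438810015/73196) = -18742/1712200837/73196 = -18742*73196/1712200837 = -1371839432/1712200837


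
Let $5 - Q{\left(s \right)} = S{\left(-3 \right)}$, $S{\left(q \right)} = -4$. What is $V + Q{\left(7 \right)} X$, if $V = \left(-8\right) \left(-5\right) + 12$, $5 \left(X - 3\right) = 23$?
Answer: $\frac{602}{5} \approx 120.4$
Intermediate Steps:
$X = \frac{38}{5}$ ($X = 3 + \frac{1}{5} \cdot 23 = 3 + \frac{23}{5} = \frac{38}{5} \approx 7.6$)
$Q{\left(s \right)} = 9$ ($Q{\left(s \right)} = 5 - -4 = 5 + 4 = 9$)
$V = 52$ ($V = 40 + 12 = 52$)
$V + Q{\left(7 \right)} X = 52 + 9 \cdot \frac{38}{5} = 52 + \frac{342}{5} = \frac{602}{5}$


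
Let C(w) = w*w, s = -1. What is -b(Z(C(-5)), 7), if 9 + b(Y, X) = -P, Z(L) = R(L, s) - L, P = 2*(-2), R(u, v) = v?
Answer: 5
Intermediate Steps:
P = -4
C(w) = w**2
Z(L) = -1 - L
b(Y, X) = -5 (b(Y, X) = -9 - 1*(-4) = -9 + 4 = -5)
-b(Z(C(-5)), 7) = -1*(-5) = 5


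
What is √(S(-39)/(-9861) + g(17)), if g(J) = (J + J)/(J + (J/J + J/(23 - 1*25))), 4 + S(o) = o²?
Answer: 5*√13322211/9861 ≈ 1.8507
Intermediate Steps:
S(o) = -4 + o²
g(J) = 2*J/(1 + J/2) (g(J) = (2*J)/(J + (1 + J/(23 - 25))) = (2*J)/(J + (1 + J/(-2))) = (2*J)/(J + (1 + J*(-½))) = (2*J)/(J + (1 - J/2)) = (2*J)/(1 + J/2) = 2*J/(1 + J/2))
√(S(-39)/(-9861) + g(17)) = √((-4 + (-39)²)/(-9861) + 4*17/(2 + 17)) = √((-4 + 1521)*(-1/9861) + 4*17/19) = √(1517*(-1/9861) + 4*17*(1/19)) = √(-1517/9861 + 68/19) = √(33775/9861) = 5*√13322211/9861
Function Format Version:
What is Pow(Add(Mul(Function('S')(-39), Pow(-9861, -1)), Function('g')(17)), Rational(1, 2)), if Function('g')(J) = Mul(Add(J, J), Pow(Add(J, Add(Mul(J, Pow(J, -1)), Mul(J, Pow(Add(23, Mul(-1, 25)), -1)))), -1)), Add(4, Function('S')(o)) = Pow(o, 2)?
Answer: Mul(Rational(5, 9861), Pow(13322211, Rational(1, 2))) ≈ 1.8507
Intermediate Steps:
Function('S')(o) = Add(-4, Pow(o, 2))
Function('g')(J) = Mul(2, J, Pow(Add(1, Mul(Rational(1, 2), J)), -1)) (Function('g')(J) = Mul(Mul(2, J), Pow(Add(J, Add(1, Mul(J, Pow(Add(23, -25), -1)))), -1)) = Mul(Mul(2, J), Pow(Add(J, Add(1, Mul(J, Pow(-2, -1)))), -1)) = Mul(Mul(2, J), Pow(Add(J, Add(1, Mul(J, Rational(-1, 2)))), -1)) = Mul(Mul(2, J), Pow(Add(J, Add(1, Mul(Rational(-1, 2), J))), -1)) = Mul(Mul(2, J), Pow(Add(1, Mul(Rational(1, 2), J)), -1)) = Mul(2, J, Pow(Add(1, Mul(Rational(1, 2), J)), -1)))
Pow(Add(Mul(Function('S')(-39), Pow(-9861, -1)), Function('g')(17)), Rational(1, 2)) = Pow(Add(Mul(Add(-4, Pow(-39, 2)), Pow(-9861, -1)), Mul(4, 17, Pow(Add(2, 17), -1))), Rational(1, 2)) = Pow(Add(Mul(Add(-4, 1521), Rational(-1, 9861)), Mul(4, 17, Pow(19, -1))), Rational(1, 2)) = Pow(Add(Mul(1517, Rational(-1, 9861)), Mul(4, 17, Rational(1, 19))), Rational(1, 2)) = Pow(Add(Rational(-1517, 9861), Rational(68, 19)), Rational(1, 2)) = Pow(Rational(33775, 9861), Rational(1, 2)) = Mul(Rational(5, 9861), Pow(13322211, Rational(1, 2)))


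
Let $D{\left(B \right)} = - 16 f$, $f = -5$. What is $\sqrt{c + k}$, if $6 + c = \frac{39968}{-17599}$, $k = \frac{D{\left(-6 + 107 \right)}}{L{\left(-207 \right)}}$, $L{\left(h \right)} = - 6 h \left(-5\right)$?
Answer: $\frac{i \sqrt{109939206932814}}{3642993} \approx 2.8782 i$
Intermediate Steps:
$D{\left(B \right)} = 80$ ($D{\left(B \right)} = \left(-16\right) \left(-5\right) = 80$)
$L{\left(h \right)} = 30 h$
$k = - \frac{8}{621}$ ($k = \frac{80}{30 \left(-207\right)} = \frac{80}{-6210} = 80 \left(- \frac{1}{6210}\right) = - \frac{8}{621} \approx -0.012882$)
$c = - \frac{145562}{17599}$ ($c = -6 + \frac{39968}{-17599} = -6 + 39968 \left(- \frac{1}{17599}\right) = -6 - \frac{39968}{17599} = - \frac{145562}{17599} \approx -8.271$)
$\sqrt{c + k} = \sqrt{- \frac{145562}{17599} - \frac{8}{621}} = \sqrt{- \frac{90534794}{10928979}} = \frac{i \sqrt{109939206932814}}{3642993}$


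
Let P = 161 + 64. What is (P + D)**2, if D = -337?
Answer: 12544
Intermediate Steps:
P = 225
(P + D)**2 = (225 - 337)**2 = (-112)**2 = 12544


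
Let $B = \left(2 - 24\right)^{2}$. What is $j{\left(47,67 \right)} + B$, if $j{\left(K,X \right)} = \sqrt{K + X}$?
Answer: $484 + \sqrt{114} \approx 494.68$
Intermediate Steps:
$B = 484$ ($B = \left(-22\right)^{2} = 484$)
$j{\left(47,67 \right)} + B = \sqrt{47 + 67} + 484 = \sqrt{114} + 484 = 484 + \sqrt{114}$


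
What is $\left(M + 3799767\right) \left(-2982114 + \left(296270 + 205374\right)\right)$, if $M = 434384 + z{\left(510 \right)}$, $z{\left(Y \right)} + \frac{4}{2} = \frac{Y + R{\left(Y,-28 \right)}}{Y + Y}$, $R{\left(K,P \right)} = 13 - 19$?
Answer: $-10502680795674$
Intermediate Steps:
$R{\left(K,P \right)} = -6$ ($R{\left(K,P \right)} = 13 - 19 = -6$)
$z{\left(Y \right)} = -2 + \frac{-6 + Y}{2 Y}$ ($z{\left(Y \right)} = -2 + \frac{Y - 6}{Y + Y} = -2 + \frac{-6 + Y}{2 Y}$)
$M = \frac{36922512}{85}$ ($M = 434384 - \left(\frac{3}{2} + \frac{3}{510}\right) = 434384 - \frac{128}{85} = \frac{36922512}{85} \approx 4.3438 \cdot 10^{5}$)
$\left(M + 3799767\right) \left(-2982114 + \left(296270 + 205374\right)\right) = \left(\frac{36922512}{85} + 3799767\right) \left(-2982114 + \left(296270 + 205374\right)\right) = \frac{359902707 \left(-2982114 + 501644\right)}{85} = \frac{359902707}{85} \left(-2480470\right) = -10502680795674$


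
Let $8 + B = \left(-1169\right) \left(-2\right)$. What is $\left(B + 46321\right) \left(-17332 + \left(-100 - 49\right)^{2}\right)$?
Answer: $236881719$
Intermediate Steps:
$B = 2330$ ($B = -8 - -2338 = -8 + 2338 = 2330$)
$\left(B + 46321\right) \left(-17332 + \left(-100 - 49\right)^{2}\right) = \left(2330 + 46321\right) \left(-17332 + \left(-100 - 49\right)^{2}\right) = 48651 \left(-17332 + \left(-149\right)^{2}\right) = 48651 \left(-17332 + 22201\right) = 48651 \cdot 4869 = 236881719$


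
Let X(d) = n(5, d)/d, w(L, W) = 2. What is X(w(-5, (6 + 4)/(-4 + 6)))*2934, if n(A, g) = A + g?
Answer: 10269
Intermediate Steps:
X(d) = (5 + d)/d
X(w(-5, (6 + 4)/(-4 + 6)))*2934 = ((5 + 2)/2)*2934 = ((1/2)*7)*2934 = (7/2)*2934 = 10269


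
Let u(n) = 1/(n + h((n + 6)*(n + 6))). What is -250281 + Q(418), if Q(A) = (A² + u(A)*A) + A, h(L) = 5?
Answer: -31783379/423 ≈ -75138.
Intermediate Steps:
u(n) = 1/(5 + n) (u(n) = 1/(n + 5) = 1/(5 + n))
Q(A) = A + A² + A/(5 + A) (Q(A) = (A² + A/(5 + A)) + A = A + A² + A/(5 + A))
-250281 + Q(418) = -250281 + 418*(1 + (1 + 418)*(5 + 418))/(5 + 418) = -250281 + 418*(1 + 419*423)/423 = -250281 + 418*(1/423)*(1 + 177237) = -250281 + 418*(1/423)*177238 = -250281 + 74085484/423 = -31783379/423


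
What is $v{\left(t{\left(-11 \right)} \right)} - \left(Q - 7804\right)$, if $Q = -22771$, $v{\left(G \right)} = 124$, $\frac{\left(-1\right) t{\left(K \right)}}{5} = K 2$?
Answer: $30699$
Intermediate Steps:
$t{\left(K \right)} = - 10 K$ ($t{\left(K \right)} = - 5 K 2 = - 5 \cdot 2 K = - 10 K$)
$v{\left(t{\left(-11 \right)} \right)} - \left(Q - 7804\right) = 124 - \left(-22771 - 7804\right) = 124 - -30575 = 124 + 30575 = 30699$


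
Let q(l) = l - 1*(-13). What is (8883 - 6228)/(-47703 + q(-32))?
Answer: -2655/47722 ≈ -0.055635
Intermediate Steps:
q(l) = 13 + l (q(l) = l + 13 = 13 + l)
(8883 - 6228)/(-47703 + q(-32)) = (8883 - 6228)/(-47703 + (13 - 32)) = 2655/(-47703 - 19) = 2655/(-47722) = 2655*(-1/47722) = -2655/47722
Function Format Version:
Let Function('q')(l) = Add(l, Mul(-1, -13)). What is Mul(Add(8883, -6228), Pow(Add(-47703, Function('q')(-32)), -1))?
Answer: Rational(-2655, 47722) ≈ -0.055635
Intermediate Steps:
Function('q')(l) = Add(13, l) (Function('q')(l) = Add(l, 13) = Add(13, l))
Mul(Add(8883, -6228), Pow(Add(-47703, Function('q')(-32)), -1)) = Mul(Add(8883, -6228), Pow(Add(-47703, Add(13, -32)), -1)) = Mul(2655, Pow(Add(-47703, -19), -1)) = Mul(2655, Pow(-47722, -1)) = Mul(2655, Rational(-1, 47722)) = Rational(-2655, 47722)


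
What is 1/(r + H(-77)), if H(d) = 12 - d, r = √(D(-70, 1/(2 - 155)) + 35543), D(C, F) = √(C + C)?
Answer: 1/(89 + √(35543 + 2*I*√35)) ≈ 0.0036032 - 4.1e-7*I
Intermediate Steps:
D(C, F) = √2*√C (D(C, F) = √(2*C) = √2*√C)
r = √(35543 + 2*I*√35) (r = √(√2*√(-70) + 35543) = √(√2*(I*√70) + 35543) = √(2*I*√35 + 35543) = √(35543 + 2*I*√35) ≈ 188.53 + 0.0314*I)
1/(r + H(-77)) = 1/(√(35543 + 2*I*√35) + (12 - 1*(-77))) = 1/(√(35543 + 2*I*√35) + (12 + 77)) = 1/(√(35543 + 2*I*√35) + 89) = 1/(89 + √(35543 + 2*I*√35))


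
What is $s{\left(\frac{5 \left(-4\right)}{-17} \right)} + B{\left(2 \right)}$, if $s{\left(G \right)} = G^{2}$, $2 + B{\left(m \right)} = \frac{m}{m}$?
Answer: $\frac{111}{289} \approx 0.38408$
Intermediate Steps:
$B{\left(m \right)} = -1$ ($B{\left(m \right)} = -2 + \frac{m}{m} = -2 + 1 = -1$)
$s{\left(\frac{5 \left(-4\right)}{-17} \right)} + B{\left(2 \right)} = \left(\frac{5 \left(-4\right)}{-17}\right)^{2} - 1 = \left(\left(-20\right) \left(- \frac{1}{17}\right)\right)^{2} - 1 = \left(\frac{20}{17}\right)^{2} - 1 = \frac{400}{289} - 1 = \frac{111}{289}$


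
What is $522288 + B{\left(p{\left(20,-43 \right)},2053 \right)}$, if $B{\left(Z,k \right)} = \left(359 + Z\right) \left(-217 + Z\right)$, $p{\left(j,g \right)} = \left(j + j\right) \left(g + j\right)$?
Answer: $1160145$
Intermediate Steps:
$p{\left(j,g \right)} = 2 j \left(g + j\right)$
$B{\left(Z,k \right)} = \left(-217 + Z\right) \left(359 + Z\right)$
$522288 + B{\left(p{\left(20,-43 \right)},2053 \right)} = 522288 + \left(-77903 + \left(2 \cdot 20 \left(-43 + 20\right)\right)^{2} + 142 \cdot 2 \cdot 20 \left(-43 + 20\right)\right) = 522288 + \left(-77903 + \left(2 \cdot 20 \left(-23\right)\right)^{2} + 142 \cdot 2 \cdot 20 \left(-23\right)\right) = 522288 + \left(-77903 + \left(-920\right)^{2} + 142 \left(-920\right)\right) = 522288 - -637857 = 522288 + 637857 = 1160145$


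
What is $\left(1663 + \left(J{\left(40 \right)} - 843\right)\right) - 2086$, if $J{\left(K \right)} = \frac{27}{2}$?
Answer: $- \frac{2505}{2} \approx -1252.5$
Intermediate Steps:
$J{\left(K \right)} = \frac{27}{2}$ ($J{\left(K \right)} = 27 \cdot \frac{1}{2} = \frac{27}{2}$)
$\left(1663 + \left(J{\left(40 \right)} - 843\right)\right) - 2086 = \left(1663 + \left(\frac{27}{2} - 843\right)\right) - 2086 = \left(1663 - \frac{1659}{2}\right) - 2086 = \frac{1667}{2} - 2086 = - \frac{2505}{2}$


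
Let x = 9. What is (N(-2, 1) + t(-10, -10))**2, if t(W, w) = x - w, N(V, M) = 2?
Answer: 441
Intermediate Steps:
t(W, w) = 9 - w
(N(-2, 1) + t(-10, -10))**2 = (2 + (9 - 1*(-10)))**2 = (2 + (9 + 10))**2 = (2 + 19)**2 = 21**2 = 441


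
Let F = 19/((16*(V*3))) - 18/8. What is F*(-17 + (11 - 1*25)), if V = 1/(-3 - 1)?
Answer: 713/6 ≈ 118.83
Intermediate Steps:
V = -¼ (V = 1/(-4) = -¼ ≈ -0.25000)
F = -23/6 (F = 19/((16*(-¼*3))) - 18/8 = 19/((16*(-¾))) - 18*⅛ = 19/(-12) - 9/4 = 19*(-1/12) - 9/4 = -19/12 - 9/4 = -23/6 ≈ -3.8333)
F*(-17 + (11 - 1*25)) = -23*(-17 + (11 - 1*25))/6 = -23*(-17 + (11 - 25))/6 = -23*(-17 - 14)/6 = -23/6*(-31) = 713/6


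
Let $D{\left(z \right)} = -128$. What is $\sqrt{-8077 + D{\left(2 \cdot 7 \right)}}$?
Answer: $i \sqrt{8205} \approx 90.581 i$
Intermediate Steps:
$\sqrt{-8077 + D{\left(2 \cdot 7 \right)}} = \sqrt{-8077 - 128} = \sqrt{-8205} = i \sqrt{8205}$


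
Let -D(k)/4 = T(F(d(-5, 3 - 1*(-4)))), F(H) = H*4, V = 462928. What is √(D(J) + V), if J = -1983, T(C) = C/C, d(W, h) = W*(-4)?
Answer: 6*√12859 ≈ 680.38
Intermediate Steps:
d(W, h) = -4*W
F(H) = 4*H
T(C) = 1
D(k) = -4 (D(k) = -4*1 = -4)
√(D(J) + V) = √(-4 + 462928) = √462924 = 6*√12859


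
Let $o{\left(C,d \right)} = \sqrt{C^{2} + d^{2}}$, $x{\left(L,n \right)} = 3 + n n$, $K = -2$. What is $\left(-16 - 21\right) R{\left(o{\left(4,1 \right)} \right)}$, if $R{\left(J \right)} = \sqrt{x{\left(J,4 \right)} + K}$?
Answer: $- 37 \sqrt{17} \approx -152.55$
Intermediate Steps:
$x{\left(L,n \right)} = 3 + n^{2}$
$R{\left(J \right)} = \sqrt{17}$ ($R{\left(J \right)} = \sqrt{\left(3 + 4^{2}\right) - 2} = \sqrt{\left(3 + 16\right) - 2} = \sqrt{19 - 2} = \sqrt{17}$)
$\left(-16 - 21\right) R{\left(o{\left(4,1 \right)} \right)} = \left(-16 - 21\right) \sqrt{17} = - 37 \sqrt{17}$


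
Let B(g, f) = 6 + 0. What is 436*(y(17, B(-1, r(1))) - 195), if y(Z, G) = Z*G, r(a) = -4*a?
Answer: -40548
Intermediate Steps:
B(g, f) = 6
y(Z, G) = G*Z
436*(y(17, B(-1, r(1))) - 195) = 436*(6*17 - 195) = 436*(102 - 195) = 436*(-93) = -40548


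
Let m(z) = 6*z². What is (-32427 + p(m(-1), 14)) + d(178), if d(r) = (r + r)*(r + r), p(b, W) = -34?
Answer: 94275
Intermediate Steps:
d(r) = 4*r² (d(r) = (2*r)*(2*r) = 4*r²)
(-32427 + p(m(-1), 14)) + d(178) = (-32427 - 34) + 4*178² = -32461 + 4*31684 = -32461 + 126736 = 94275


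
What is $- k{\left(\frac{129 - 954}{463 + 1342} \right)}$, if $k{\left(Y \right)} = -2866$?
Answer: $2866$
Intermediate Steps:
$- k{\left(\frac{129 - 954}{463 + 1342} \right)} = \left(-1\right) \left(-2866\right) = 2866$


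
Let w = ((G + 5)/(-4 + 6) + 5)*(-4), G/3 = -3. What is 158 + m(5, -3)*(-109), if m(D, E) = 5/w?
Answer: 2441/12 ≈ 203.42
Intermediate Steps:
G = -9 (G = 3*(-3) = -9)
w = -12 (w = ((-9 + 5)/(-4 + 6) + 5)*(-4) = (-4/2 + 5)*(-4) = (-4*1/2 + 5)*(-4) = (-2 + 5)*(-4) = 3*(-4) = -12)
m(D, E) = -5/12 (m(D, E) = 5/(-12) = 5*(-1/12) = -5/12)
158 + m(5, -3)*(-109) = 158 - 5/12*(-109) = 158 + 545/12 = 2441/12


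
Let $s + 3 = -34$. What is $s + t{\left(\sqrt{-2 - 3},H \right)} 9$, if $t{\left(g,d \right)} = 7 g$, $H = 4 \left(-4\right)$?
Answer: $-37 + 63 i \sqrt{5} \approx -37.0 + 140.87 i$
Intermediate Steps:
$s = -37$ ($s = -3 - 34 = -37$)
$H = -16$
$s + t{\left(\sqrt{-2 - 3},H \right)} 9 = -37 + 7 \sqrt{-2 - 3} \cdot 9 = -37 + 7 \sqrt{-5} \cdot 9 = -37 + 7 i \sqrt{5} \cdot 9 = -37 + 63 i \sqrt{5}$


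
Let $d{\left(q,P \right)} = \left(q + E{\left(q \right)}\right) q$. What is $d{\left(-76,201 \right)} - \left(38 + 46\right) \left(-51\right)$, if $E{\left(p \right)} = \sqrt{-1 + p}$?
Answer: $10060 - 76 i \sqrt{77} \approx 10060.0 - 666.9 i$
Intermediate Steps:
$d{\left(q,P \right)} = q \left(q + \sqrt{-1 + q}\right)$ ($d{\left(q,P \right)} = \left(q + \sqrt{-1 + q}\right) q = q \left(q + \sqrt{-1 + q}\right)$)
$d{\left(-76,201 \right)} - \left(38 + 46\right) \left(-51\right) = - 76 \left(-76 + \sqrt{-1 - 76}\right) - \left(38 + 46\right) \left(-51\right) = - 76 \left(-76 + \sqrt{-77}\right) - 84 \left(-51\right) = - 76 \left(-76 + i \sqrt{77}\right) - -4284 = \left(5776 - 76 i \sqrt{77}\right) + 4284 = 10060 - 76 i \sqrt{77}$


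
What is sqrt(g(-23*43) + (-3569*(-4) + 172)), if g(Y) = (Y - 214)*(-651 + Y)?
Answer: 2*sqrt(496842) ≈ 1409.7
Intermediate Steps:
g(Y) = (-651 + Y)*(-214 + Y) (g(Y) = (-214 + Y)*(-651 + Y) = (-651 + Y)*(-214 + Y))
sqrt(g(-23*43) + (-3569*(-4) + 172)) = sqrt((139314 + (-23*43)**2 - (-19895)*43) + (-3569*(-4) + 172)) = sqrt((139314 + (-989)**2 - 865*(-989)) + (-83*(-172) + 172)) = sqrt((139314 + 978121 + 855485) + (14276 + 172)) = sqrt(1972920 + 14448) = sqrt(1987368) = 2*sqrt(496842)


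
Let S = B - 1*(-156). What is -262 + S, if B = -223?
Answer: -329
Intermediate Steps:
S = -67 (S = -223 - 1*(-156) = -223 + 156 = -67)
-262 + S = -262 - 67 = -329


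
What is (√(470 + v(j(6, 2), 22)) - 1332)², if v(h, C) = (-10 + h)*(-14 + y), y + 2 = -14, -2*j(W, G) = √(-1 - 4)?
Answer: (1332 - √5*√(154 + 3*I*√5))² ≈ 1.7011e+6 - 1.58e+3*I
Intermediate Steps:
j(W, G) = -I*√5/2 (j(W, G) = -√(-1 - 4)/2 = -I*√5/2)
y = -16 (y = -2 - 14 = -16)
v(h, C) = 300 - 30*h (v(h, C) = (-10 + h)*(-14 - 16) = (-10 + h)*(-30) = 300 - 30*h)
(√(470 + v(j(6, 2), 22)) - 1332)² = (√(470 + (300 - (-15)*I*√5)) - 1332)² = (√(470 + (300 + 15*I*√5)) - 1332)² = (√(770 + 15*I*√5) - 1332)² = (-1332 + √(770 + 15*I*√5))²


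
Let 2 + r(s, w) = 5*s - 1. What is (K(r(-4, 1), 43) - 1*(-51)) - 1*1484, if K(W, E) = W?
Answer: -1456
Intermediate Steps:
r(s, w) = -3 + 5*s (r(s, w) = -2 + (5*s - 1) = -2 + (-1 + 5*s) = -3 + 5*s)
(K(r(-4, 1), 43) - 1*(-51)) - 1*1484 = ((-3 + 5*(-4)) - 1*(-51)) - 1*1484 = ((-3 - 20) + 51) - 1484 = (-23 + 51) - 1484 = 28 - 1484 = -1456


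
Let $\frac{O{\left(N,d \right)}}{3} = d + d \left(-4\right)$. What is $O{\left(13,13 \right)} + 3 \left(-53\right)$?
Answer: $-276$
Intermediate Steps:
$O{\left(N,d \right)} = - 9 d$ ($O{\left(N,d \right)} = 3 \left(d + d \left(-4\right)\right) = 3 \left(d - 4 d\right) = 3 \left(- 3 d\right) = - 9 d$)
$O{\left(13,13 \right)} + 3 \left(-53\right) = \left(-9\right) 13 + 3 \left(-53\right) = -117 - 159 = -276$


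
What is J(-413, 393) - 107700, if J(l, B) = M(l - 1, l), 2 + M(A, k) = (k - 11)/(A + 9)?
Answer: -43618886/405 ≈ -1.0770e+5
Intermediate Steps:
M(A, k) = -2 + (-11 + k)/(9 + A) (M(A, k) = -2 + (k - 11)/(A + 9) = -2 + (-11 + k)/(9 + A))
J(l, B) = (-27 - l)/(8 + l) (J(l, B) = (-29 + l - 2*(l - 1))/(9 + (l - 1)) = (-29 + l - 2*(-1 + l))/(9 + (-1 + l)) = (-29 + l + (2 - 2*l))/(8 + l) = (-27 - l)/(8 + l))
J(-413, 393) - 107700 = (-27 - 1*(-413))/(8 - 413) - 107700 = (-27 + 413)/(-405) - 107700 = -1/405*386 - 107700 = -386/405 - 107700 = -43618886/405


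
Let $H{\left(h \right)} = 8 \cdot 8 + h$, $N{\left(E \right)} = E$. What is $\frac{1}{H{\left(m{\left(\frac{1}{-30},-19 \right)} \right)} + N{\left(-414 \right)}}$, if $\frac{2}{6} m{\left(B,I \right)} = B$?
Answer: $- \frac{10}{3501} \approx -0.0028563$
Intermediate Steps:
$m{\left(B,I \right)} = 3 B$
$H{\left(h \right)} = 64 + h$
$\frac{1}{H{\left(m{\left(\frac{1}{-30},-19 \right)} \right)} + N{\left(-414 \right)}} = \frac{1}{\left(64 + \frac{3}{-30}\right) - 414} = \frac{1}{\left(64 + 3 \left(- \frac{1}{30}\right)\right) - 414} = \frac{1}{\left(64 - \frac{1}{10}\right) - 414} = \frac{1}{\frac{639}{10} - 414} = \frac{1}{- \frac{3501}{10}} = - \frac{10}{3501}$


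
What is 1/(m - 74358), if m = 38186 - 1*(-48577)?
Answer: 1/12405 ≈ 8.0613e-5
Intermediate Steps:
m = 86763 (m = 38186 + 48577 = 86763)
1/(m - 74358) = 1/(86763 - 74358) = 1/12405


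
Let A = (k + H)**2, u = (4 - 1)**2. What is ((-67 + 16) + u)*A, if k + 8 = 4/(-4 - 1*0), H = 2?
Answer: -2058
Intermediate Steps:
u = 9 (u = 3**2 = 9)
k = -9 (k = -8 + 4/(-4 - 1*0) = -8 + 4/(-4 + 0) = -8 + 4/(-4) = -8 + 4*(-1/4) = -8 - 1 = -9)
A = 49 (A = (-9 + 2)**2 = (-7)**2 = 49)
((-67 + 16) + u)*A = ((-67 + 16) + 9)*49 = (-51 + 9)*49 = -42*49 = -2058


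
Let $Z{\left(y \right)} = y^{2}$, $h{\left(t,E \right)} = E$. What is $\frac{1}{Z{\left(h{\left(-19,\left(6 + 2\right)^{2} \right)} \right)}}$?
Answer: $\frac{1}{4096} \approx 0.00024414$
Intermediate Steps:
$\frac{1}{Z{\left(h{\left(-19,\left(6 + 2\right)^{2} \right)} \right)}} = \frac{1}{\left(\left(6 + 2\right)^{2}\right)^{2}} = \frac{1}{\left(8^{2}\right)^{2}} = \frac{1}{64^{2}} = \frac{1}{4096}$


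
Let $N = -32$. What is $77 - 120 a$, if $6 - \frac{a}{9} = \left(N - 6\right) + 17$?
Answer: $-29083$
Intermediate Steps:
$a = 243$ ($a = 54 - 9 \left(\left(-32 - 6\right) + 17\right) = 54 - 9 \left(-38 + 17\right) = 54 - -189 = 54 + 189 = 243$)
$77 - 120 a = 77 - 29160 = -29083$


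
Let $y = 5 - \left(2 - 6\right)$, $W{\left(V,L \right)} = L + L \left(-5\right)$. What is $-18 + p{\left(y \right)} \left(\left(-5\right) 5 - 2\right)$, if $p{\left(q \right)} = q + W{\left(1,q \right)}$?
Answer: $711$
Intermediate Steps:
$W{\left(V,L \right)} = - 4 L$ ($W{\left(V,L \right)} = L - 5 L = - 4 L$)
$y = 9$ ($y = 5 - \left(2 - 6\right) = 5 - -4 = 5 + 4 = 9$)
$p{\left(q \right)} = - 3 q$ ($p{\left(q \right)} = q - 4 q = - 3 q$)
$-18 + p{\left(y \right)} \left(\left(-5\right) 5 - 2\right) = -18 + \left(-3\right) 9 \left(\left(-5\right) 5 - 2\right) = -18 - 27 \left(-25 - 2\right) = -18 - -729 = -18 + 729 = 711$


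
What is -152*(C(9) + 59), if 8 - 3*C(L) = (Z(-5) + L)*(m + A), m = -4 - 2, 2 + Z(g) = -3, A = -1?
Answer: -10792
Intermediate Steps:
Z(g) = -5 (Z(g) = -2 - 3 = -5)
m = -6
C(L) = -9 + 7*L/3 (C(L) = 8/3 - (-5 + L)*(-6 - 1)/3 = 8/3 - (-5 + L)*(-7)/3 = 8/3 - (35 - 7*L)/3 = 8/3 + (-35/3 + 7*L/3) = -9 + 7*L/3)
-152*(C(9) + 59) = -152*((-9 + (7/3)*9) + 59) = -152*((-9 + 21) + 59) = -152*(12 + 59) = -152*71 = -10792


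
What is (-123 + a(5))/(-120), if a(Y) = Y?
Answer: 59/60 ≈ 0.98333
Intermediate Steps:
(-123 + a(5))/(-120) = (-123 + 5)/(-120) = -1/120*(-118) = 59/60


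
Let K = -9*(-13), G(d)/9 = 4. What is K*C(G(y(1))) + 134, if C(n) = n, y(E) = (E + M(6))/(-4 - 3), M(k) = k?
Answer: 4346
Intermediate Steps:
y(E) = -6/7 - E/7 (y(E) = (E + 6)/(-4 - 3) = (6 + E)/(-7) = (6 + E)*(-⅐) = -6/7 - E/7)
G(d) = 36 (G(d) = 9*4 = 36)
K = 117
K*C(G(y(1))) + 134 = 117*36 + 134 = 4212 + 134 = 4346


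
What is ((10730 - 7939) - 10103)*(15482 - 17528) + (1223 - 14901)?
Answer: 14946674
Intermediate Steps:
((10730 - 7939) - 10103)*(15482 - 17528) + (1223 - 14901) = (2791 - 10103)*(-2046) - 13678 = -7312*(-2046) - 13678 = 14960352 - 13678 = 14946674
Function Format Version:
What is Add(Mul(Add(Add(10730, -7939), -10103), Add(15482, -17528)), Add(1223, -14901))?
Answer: 14946674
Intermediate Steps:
Add(Mul(Add(Add(10730, -7939), -10103), Add(15482, -17528)), Add(1223, -14901)) = Add(Mul(Add(2791, -10103), -2046), -13678) = Add(Mul(-7312, -2046), -13678) = Add(14960352, -13678) = 14946674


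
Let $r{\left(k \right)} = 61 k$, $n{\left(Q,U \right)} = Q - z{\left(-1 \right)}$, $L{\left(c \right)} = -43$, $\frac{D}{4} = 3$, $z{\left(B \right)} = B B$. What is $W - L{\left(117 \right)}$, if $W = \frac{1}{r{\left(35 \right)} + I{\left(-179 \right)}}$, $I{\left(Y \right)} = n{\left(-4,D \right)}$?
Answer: $\frac{91591}{2130} \approx 43.0$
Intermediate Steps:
$z{\left(B \right)} = B^{2}$
$D = 12$ ($D = 4 \cdot 3 = 12$)
$n{\left(Q,U \right)} = -1 + Q$ ($n{\left(Q,U \right)} = Q - \left(-1\right)^{2} = Q - 1 = -1 + Q$)
$I{\left(Y \right)} = -5$ ($I{\left(Y \right)} = -1 - 4 = -5$)
$W = \frac{1}{2130}$ ($W = \frac{1}{61 \cdot 35 - 5} = \frac{1}{2135 - 5} = \frac{1}{2130} \approx 0.00046948$)
$W - L{\left(117 \right)} = \frac{1}{2130} - -43 = \frac{1}{2130} + 43 = \frac{91591}{2130}$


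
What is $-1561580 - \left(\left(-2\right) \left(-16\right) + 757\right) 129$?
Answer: $-1663361$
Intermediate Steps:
$-1561580 - \left(\left(-2\right) \left(-16\right) + 757\right) 129 = -1561580 - \left(32 + 757\right) 129 = -1561580 - 789 \cdot 129 = -1561580 - 101781 = -1663361$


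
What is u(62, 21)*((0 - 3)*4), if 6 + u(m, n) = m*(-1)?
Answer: 816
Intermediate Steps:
u(m, n) = -6 - m (u(m, n) = -6 + m*(-1) = -6 - m)
u(62, 21)*((0 - 3)*4) = (-6 - 1*62)*((0 - 3)*4) = (-6 - 62)*(-3*4) = -68*(-12) = 816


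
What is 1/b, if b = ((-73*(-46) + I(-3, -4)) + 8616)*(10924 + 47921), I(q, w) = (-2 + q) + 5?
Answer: 1/704610030 ≈ 1.4192e-9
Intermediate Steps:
I(q, w) = 3 + q
b = 704610030 (b = ((-73*(-46) + (3 - 3)) + 8616)*(10924 + 47921) = ((3358 + 0) + 8616)*58845 = (3358 + 8616)*58845 = 11974*58845 = 704610030)
1/b = 1/704610030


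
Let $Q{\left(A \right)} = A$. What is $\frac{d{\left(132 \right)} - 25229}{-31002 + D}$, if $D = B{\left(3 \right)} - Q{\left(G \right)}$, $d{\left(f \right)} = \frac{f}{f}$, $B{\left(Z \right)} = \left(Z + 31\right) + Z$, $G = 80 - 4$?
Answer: $\frac{25228}{31041} \approx 0.81273$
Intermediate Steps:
$G = 76$ ($G = 80 - 4 = 76$)
$B{\left(Z \right)} = 31 + 2 Z$ ($B{\left(Z \right)} = \left(31 + Z\right) + Z = 31 + 2 Z$)
$d{\left(f \right)} = 1$
$D = -39$ ($D = \left(31 + 2 \cdot 3\right) - 76 = \left(31 + 6\right) - 76 = 37 - 76 = -39$)
$\frac{d{\left(132 \right)} - 25229}{-31002 + D} = \frac{1 - 25229}{-31002 - 39} = - \frac{25228}{-31041} = \left(-25228\right) \left(- \frac{1}{31041}\right) = \frac{25228}{31041}$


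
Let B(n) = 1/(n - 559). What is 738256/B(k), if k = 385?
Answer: -128456544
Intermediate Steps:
B(n) = 1/(-559 + n)
738256/B(k) = 738256/(1/(-559 + 385)) = 738256/(1/(-174)) = 738256/(-1/174) = 738256*(-174) = -128456544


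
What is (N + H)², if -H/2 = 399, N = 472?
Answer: 106276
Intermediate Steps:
H = -798 (H = -2*399 = -798)
(N + H)² = (472 - 798)² = (-326)² = 106276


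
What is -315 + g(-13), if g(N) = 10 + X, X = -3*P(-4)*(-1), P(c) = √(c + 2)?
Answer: -305 + 3*I*√2 ≈ -305.0 + 4.2426*I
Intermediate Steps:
P(c) = √(2 + c)
X = 3*I*√2 (X = -3*√(2 - 4)*(-1) = -3*I*√2*(-1) = 3*I*√2 ≈ 4.2426*I)
g(N) = 10 + 3*I*√2
-315 + g(-13) = -315 + (10 + 3*I*√2) = -305 + 3*I*√2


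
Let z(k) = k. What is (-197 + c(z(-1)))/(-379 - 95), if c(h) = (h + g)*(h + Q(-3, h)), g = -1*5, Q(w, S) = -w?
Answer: 209/474 ≈ 0.44093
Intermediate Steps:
g = -5
c(h) = (-5 + h)*(3 + h) (c(h) = (h - 5)*(h - 1*(-3)) = (-5 + h)*(h + 3) = (-5 + h)*(3 + h))
(-197 + c(z(-1)))/(-379 - 95) = (-197 + (-15 + (-1)² - 2*(-1)))/(-379 - 95) = (-197 + (-15 + 1 + 2))/(-474) = (-197 - 12)*(-1/474) = -209*(-1/474) = 209/474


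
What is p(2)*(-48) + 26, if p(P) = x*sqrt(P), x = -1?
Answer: 26 + 48*sqrt(2) ≈ 93.882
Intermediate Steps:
p(P) = -sqrt(P)
p(2)*(-48) + 26 = -sqrt(2)*(-48) + 26 = 48*sqrt(2) + 26 = 26 + 48*sqrt(2)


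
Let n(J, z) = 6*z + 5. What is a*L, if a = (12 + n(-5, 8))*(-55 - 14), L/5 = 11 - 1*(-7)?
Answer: -403650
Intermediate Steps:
n(J, z) = 5 + 6*z
L = 90 (L = 5*(11 - 1*(-7)) = 5*(11 + 7) = 5*18 = 90)
a = -4485 (a = (12 + (5 + 6*8))*(-55 - 14) = (12 + (5 + 48))*(-69) = (12 + 53)*(-69) = 65*(-69) = -4485)
a*L = -4485*90 = -403650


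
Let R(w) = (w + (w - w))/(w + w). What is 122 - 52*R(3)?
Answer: 96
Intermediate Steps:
R(w) = ½ (R(w) = (w + 0)/((2*w)) = w*(1/(2*w)) = ½)
122 - 52*R(3) = 122 - 52*½ = 122 - 26 = 96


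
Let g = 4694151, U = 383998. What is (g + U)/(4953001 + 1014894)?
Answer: 5078149/5967895 ≈ 0.85091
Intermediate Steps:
(g + U)/(4953001 + 1014894) = (4694151 + 383998)/(4953001 + 1014894) = 5078149/5967895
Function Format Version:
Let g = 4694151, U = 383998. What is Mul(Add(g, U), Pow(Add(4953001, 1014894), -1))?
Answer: Rational(5078149, 5967895) ≈ 0.85091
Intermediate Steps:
Mul(Add(g, U), Pow(Add(4953001, 1014894), -1)) = Mul(Add(4694151, 383998), Pow(Add(4953001, 1014894), -1)) = Mul(5078149, Pow(5967895, -1)) = Mul(5078149, Rational(1, 5967895)) = Rational(5078149, 5967895)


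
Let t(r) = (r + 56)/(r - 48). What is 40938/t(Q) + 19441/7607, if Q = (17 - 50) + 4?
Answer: -7992819425/68463 ≈ -1.1675e+5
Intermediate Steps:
Q = -29 (Q = -33 + 4 = -29)
t(r) = (56 + r)/(-48 + r)
40938/t(Q) + 19441/7607 = 40938/(((56 - 29)/(-48 - 29))) + 19441/7607 = 40938/((27/(-77))) + 19441*(1/7607) = 40938/((-1/77*27)) + 19441/7607 = 40938/(-27/77) + 19441/7607 = 40938*(-77/27) + 19441/7607 = -1050742/9 + 19441/7607 = -7992819425/68463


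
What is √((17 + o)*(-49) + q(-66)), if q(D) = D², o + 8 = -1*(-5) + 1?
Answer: √3621 ≈ 60.175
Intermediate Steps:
o = -2 (o = -8 + (-1*(-5) + 1) = -8 + (5 + 1) = -8 + 6 = -2)
√((17 + o)*(-49) + q(-66)) = √((17 - 2)*(-49) + (-66)²) = √(15*(-49) + 4356) = √(-735 + 4356) = √3621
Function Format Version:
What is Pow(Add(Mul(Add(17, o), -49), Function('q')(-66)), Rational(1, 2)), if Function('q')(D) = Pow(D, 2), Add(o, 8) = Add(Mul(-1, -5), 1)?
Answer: Pow(3621, Rational(1, 2)) ≈ 60.175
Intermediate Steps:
o = -2 (o = Add(-8, Add(Mul(-1, -5), 1)) = Add(-8, Add(5, 1)) = Add(-8, 6) = -2)
Pow(Add(Mul(Add(17, o), -49), Function('q')(-66)), Rational(1, 2)) = Pow(Add(Mul(Add(17, -2), -49), Pow(-66, 2)), Rational(1, 2)) = Pow(Add(Mul(15, -49), 4356), Rational(1, 2)) = Pow(Add(-735, 4356), Rational(1, 2)) = Pow(3621, Rational(1, 2))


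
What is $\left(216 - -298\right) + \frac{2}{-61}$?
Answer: $\frac{31352}{61} \approx 513.97$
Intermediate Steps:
$\left(216 - -298\right) + \frac{2}{-61} = \left(216 + 298\right) + 2 \left(- \frac{1}{61}\right) = 514 - \frac{2}{61} = \frac{31352}{61}$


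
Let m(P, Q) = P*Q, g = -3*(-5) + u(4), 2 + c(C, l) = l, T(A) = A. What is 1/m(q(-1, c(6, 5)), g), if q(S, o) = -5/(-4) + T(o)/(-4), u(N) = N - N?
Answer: 2/15 ≈ 0.13333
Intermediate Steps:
u(N) = 0
c(C, l) = -2 + l
g = 15 (g = -3*(-5) + 0 = 15 + 0 = 15)
q(S, o) = 5/4 - o/4 (q(S, o) = -5/(-4) + o/(-4) = -5*(-1/4) + o*(-1/4) = 5/4 - o/4)
1/m(q(-1, c(6, 5)), g) = 1/((5/4 - (-2 + 5)/4)*15) = 1/((5/4 - 1/4*3)*15) = 1/((5/4 - 3/4)*15) = 1/((1/2)*15) = 1/(15/2) = 2/15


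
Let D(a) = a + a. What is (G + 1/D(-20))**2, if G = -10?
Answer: 160801/1600 ≈ 100.50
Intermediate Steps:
D(a) = 2*a
(G + 1/D(-20))**2 = (-10 + 1/(2*(-20)))**2 = (-10 + 1/(-40))**2 = (-10 - 1/40)**2 = (-401/40)**2 = 160801/1600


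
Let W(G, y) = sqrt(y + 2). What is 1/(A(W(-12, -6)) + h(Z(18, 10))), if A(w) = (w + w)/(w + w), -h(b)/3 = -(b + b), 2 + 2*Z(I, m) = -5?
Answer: -1/20 ≈ -0.050000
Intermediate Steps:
W(G, y) = sqrt(2 + y)
Z(I, m) = -7/2 (Z(I, m) = -1 + (1/2)*(-5) = -1 - 5/2 = -7/2)
h(b) = 6*b (h(b) = -(-3)*(b + b) = -(-3)*2*b = -(-6)*b = 6*b)
A(w) = 1 (A(w) = (2*w)/((2*w)) = (2*w)*(1/(2*w)) = 1)
1/(A(W(-12, -6)) + h(Z(18, 10))) = 1/(1 + 6*(-7/2)) = 1/(1 - 21) = 1/(-20) = -1/20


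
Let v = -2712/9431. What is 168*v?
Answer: -455616/9431 ≈ -48.310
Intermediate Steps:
v = -2712/9431 (v = -2712*1/9431 = -2712/9431 ≈ -0.28756)
168*v = 168*(-2712/9431) = -455616/9431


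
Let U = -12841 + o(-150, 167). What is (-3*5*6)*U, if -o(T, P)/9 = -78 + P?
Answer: 1227780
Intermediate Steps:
o(T, P) = 702 - 9*P (o(T, P) = -9*(-78 + P) = 702 - 9*P)
U = -13642 (U = -12841 + (702 - 9*167) = -12841 + (702 - 1503) = -12841 - 801 = -13642)
(-3*5*6)*U = (-3*5*6)*(-13642) = -15*6*(-13642) = -90*(-13642) = 1227780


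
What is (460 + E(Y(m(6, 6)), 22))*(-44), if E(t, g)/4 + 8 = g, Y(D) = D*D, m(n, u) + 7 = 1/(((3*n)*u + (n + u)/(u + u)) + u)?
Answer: -22704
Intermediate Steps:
m(n, u) = -7 + 1/(u + (n + u)/(2*u) + 3*n*u) (m(n, u) = -7 + 1/(((3*n)*u + (n + u)/(u + u)) + u) = -7 + 1/((3*n*u + (n + u)/((2*u))) + u) = -7 + 1/((3*n*u + (n + u)*(1/(2*u))) + u) = -7 + 1/((3*n*u + (n + u)/(2*u)) + u) = -7 + 1/(((n + u)/(2*u) + 3*n*u) + u) = -7 + 1/(u + (n + u)/(2*u) + 3*n*u))
Y(D) = D²
E(t, g) = -32 + 4*g
(460 + E(Y(m(6, 6)), 22))*(-44) = (460 + (-32 + 4*22))*(-44) = (460 + (-32 + 88))*(-44) = (460 + 56)*(-44) = 516*(-44) = -22704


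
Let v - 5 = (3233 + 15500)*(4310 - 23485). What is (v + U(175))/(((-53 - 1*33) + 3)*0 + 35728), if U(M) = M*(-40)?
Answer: -6193315/616 ≈ -10054.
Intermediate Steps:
U(M) = -40*M
v = -359205270 (v = 5 + (3233 + 15500)*(4310 - 23485) = 5 + 18733*(-19175) = 5 - 359205275 = -359205270)
(v + U(175))/(((-53 - 1*33) + 3)*0 + 35728) = (-359205270 - 40*175)/(((-53 - 1*33) + 3)*0 + 35728) = (-359205270 - 7000)/(((-53 - 33) + 3)*0 + 35728) = -359212270/((-86 + 3)*0 + 35728) = -359212270/(-83*0 + 35728) = -359212270/(0 + 35728) = -359212270/35728 = -359212270*1/35728 = -6193315/616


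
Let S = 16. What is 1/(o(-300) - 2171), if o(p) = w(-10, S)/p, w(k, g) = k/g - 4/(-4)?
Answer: -800/1736801 ≈ -0.00046062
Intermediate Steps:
w(k, g) = 1 + k/g (w(k, g) = k/g - 4*(-1/4) = k/g + 1 = 1 + k/g)
o(p) = 3/(8*p) (o(p) = ((16 - 10)/16)/p = ((1/16)*6)/p = 3/(8*p))
1/(o(-300) - 2171) = 1/((3/8)/(-300) - 2171) = 1/((3/8)*(-1/300) - 2171) = 1/(-1/800 - 2171) = 1/(-1736801/800) = -800/1736801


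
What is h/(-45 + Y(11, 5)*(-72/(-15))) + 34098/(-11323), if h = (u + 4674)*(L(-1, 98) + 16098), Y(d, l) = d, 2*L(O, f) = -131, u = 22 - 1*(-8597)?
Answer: 618758397129/22646 ≈ 2.7323e+7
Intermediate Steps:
u = 8619 (u = 22 + 8597 = 8619)
L(O, f) = -131/2 (L(O, f) = (½)*(-131) = -131/2)
h = 426240045/2 (h = (8619 + 4674)*(-131/2 + 16098) = 13293*(32065/2) = 426240045/2 ≈ 2.1312e+8)
h/(-45 + Y(11, 5)*(-72/(-15))) + 34098/(-11323) = 426240045/(2*(-45 + 11*(-72/(-15)))) + 34098/(-11323) = 426240045/(2*(-45 + 11*(-72*(-1/15)))) + 34098*(-1/11323) = 426240045/(2*(-45 + 11*(24/5))) - 34098/11323 = 426240045/(2*(-45 + 264/5)) - 34098/11323 = 426240045/(2*(39/5)) - 34098/11323 = (426240045/2)*(5/39) - 34098/11323 = 710400075/26 - 34098/11323 = 618758397129/22646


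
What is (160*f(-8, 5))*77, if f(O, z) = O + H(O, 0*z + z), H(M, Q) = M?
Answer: -197120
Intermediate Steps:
f(O, z) = 2*O (f(O, z) = O + O = 2*O)
(160*f(-8, 5))*77 = (160*(2*(-8)))*77 = (160*(-16))*77 = -2560*77 = -197120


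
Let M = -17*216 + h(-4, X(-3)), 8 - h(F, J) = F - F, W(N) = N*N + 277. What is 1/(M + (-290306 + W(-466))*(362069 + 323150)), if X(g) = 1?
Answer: -1/49933967851 ≈ -2.0026e-11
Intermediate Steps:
W(N) = 277 + N**2 (W(N) = N**2 + 277 = 277 + N**2)
h(F, J) = 8 (h(F, J) = 8 - (F - F) = 8 - 1*0 = 8 + 0 = 8)
M = -3664 (M = -17*216 + 8 = -3672 + 8 = -3664)
1/(M + (-290306 + W(-466))*(362069 + 323150)) = 1/(-3664 + (-290306 + (277 + (-466)**2))*(362069 + 323150)) = 1/(-3664 + (-290306 + (277 + 217156))*685219) = 1/(-3664 + (-290306 + 217433)*685219) = 1/(-3664 - 72873*685219) = 1/(-3664 - 49933964187) = 1/(-49933967851) = -1/49933967851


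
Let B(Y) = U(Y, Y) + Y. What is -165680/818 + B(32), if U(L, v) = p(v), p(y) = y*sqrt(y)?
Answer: -69752/409 + 128*sqrt(2) ≈ 10.477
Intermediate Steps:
p(y) = y**(3/2)
U(L, v) = v**(3/2)
B(Y) = Y + Y**(3/2) (B(Y) = Y**(3/2) + Y = Y + Y**(3/2))
-165680/818 + B(32) = -165680/818 + (32 + 32**(3/2)) = -165680/818 + (32 + 128*sqrt(2)) = -872*95/409 + (32 + 128*sqrt(2)) = -82840/409 + (32 + 128*sqrt(2)) = -69752/409 + 128*sqrt(2)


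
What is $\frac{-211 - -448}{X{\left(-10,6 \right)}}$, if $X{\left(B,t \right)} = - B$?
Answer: $\frac{237}{10} \approx 23.7$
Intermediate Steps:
$\frac{-211 - -448}{X{\left(-10,6 \right)}} = \frac{-211 - -448}{\left(-1\right) \left(-10\right)} = \frac{-211 + 448}{10} = 237 \cdot \frac{1}{10} = \frac{237}{10}$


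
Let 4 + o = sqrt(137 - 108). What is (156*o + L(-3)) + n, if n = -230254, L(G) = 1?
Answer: -230877 + 156*sqrt(29) ≈ -2.3004e+5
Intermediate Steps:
o = -4 + sqrt(29) (o = -4 + sqrt(137 - 108) = -4 + sqrt(29) ≈ 1.3852)
(156*o + L(-3)) + n = (156*(-4 + sqrt(29)) + 1) - 230254 = ((-624 + 156*sqrt(29)) + 1) - 230254 = (-623 + 156*sqrt(29)) - 230254 = -230877 + 156*sqrt(29)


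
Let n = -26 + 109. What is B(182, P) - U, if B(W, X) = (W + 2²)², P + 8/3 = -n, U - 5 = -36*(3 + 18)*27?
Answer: 55003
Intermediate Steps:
n = 83
U = -20407 (U = 5 - 36*(3 + 18)*27 = 5 - 36*21*27 = 5 - 756*27 = 5 - 20412 = -20407)
P = -257/3 (P = -8/3 - 1*83 = -8/3 - 83 = -257/3 ≈ -85.667)
B(W, X) = (4 + W)² (B(W, X) = (W + 4)² = (4 + W)²)
B(182, P) - U = (4 + 182)² - 1*(-20407) = 186² + 20407 = 34596 + 20407 = 55003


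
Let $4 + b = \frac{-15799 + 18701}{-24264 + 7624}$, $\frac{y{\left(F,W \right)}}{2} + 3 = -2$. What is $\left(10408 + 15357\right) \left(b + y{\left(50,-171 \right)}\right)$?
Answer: $- \frac{607698443}{1664} \approx -3.652 \cdot 10^{5}$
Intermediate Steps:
$y{\left(F,W \right)} = -10$ ($y{\left(F,W \right)} = -6 + 2 \left(-2\right) = -6 - 4 = -10$)
$b = - \frac{34731}{8320}$ ($b = -4 + \frac{-15799 + 18701}{-24264 + 7624} = -4 + \frac{2902}{-16640} = -4 + 2902 \left(- \frac{1}{16640}\right) = -4 - \frac{1451}{8320} = - \frac{34731}{8320} \approx -4.1744$)
$\left(10408 + 15357\right) \left(b + y{\left(50,-171 \right)}\right) = \left(10408 + 15357\right) \left(- \frac{34731}{8320} - 10\right) = 25765 \left(- \frac{117931}{8320}\right) = - \frac{607698443}{1664}$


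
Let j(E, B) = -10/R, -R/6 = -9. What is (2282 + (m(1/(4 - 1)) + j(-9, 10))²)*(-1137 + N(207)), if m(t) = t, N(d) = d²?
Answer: 23130610976/243 ≈ 9.5188e+7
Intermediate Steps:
R = 54 (R = -6*(-9) = 54)
j(E, B) = -5/27 (j(E, B) = -10/54 = -10*1/54 = -5/27)
(2282 + (m(1/(4 - 1)) + j(-9, 10))²)*(-1137 + N(207)) = (2282 + (1/(4 - 1) - 5/27)²)*(-1137 + 207²) = (2282 + (1/3 - 5/27)²)*(-1137 + 42849) = (2282 + (⅓ - 5/27)²)*41712 = (2282 + (4/27)²)*41712 = (2282 + 16/729)*41712 = (1663594/729)*41712 = 23130610976/243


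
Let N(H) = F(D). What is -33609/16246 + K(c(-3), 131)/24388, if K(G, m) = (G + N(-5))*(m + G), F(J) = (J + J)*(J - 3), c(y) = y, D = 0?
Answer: -206473689/99051862 ≈ -2.0845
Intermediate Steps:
F(J) = 2*J*(-3 + J) (F(J) = (2*J)*(-3 + J) = 2*J*(-3 + J))
N(H) = 0 (N(H) = 2*0*(-3 + 0) = 2*0*(-3) = 0)
K(G, m) = G*(G + m) (K(G, m) = (G + 0)*(m + G) = G*(G + m))
-33609/16246 + K(c(-3), 131)/24388 = -33609/16246 - 3*(-3 + 131)/24388 = -33609*1/16246 - 3*128*(1/24388) = -33609/16246 - 384*1/24388 = -33609/16246 - 96/6097 = -206473689/99051862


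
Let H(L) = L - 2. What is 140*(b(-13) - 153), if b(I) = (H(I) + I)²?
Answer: 88340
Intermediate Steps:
H(L) = -2 + L
b(I) = (-2 + 2*I)² (b(I) = ((-2 + I) + I)² = (-2 + 2*I)²)
140*(b(-13) - 153) = 140*(4*(-1 - 13)² - 153) = 140*(4*(-14)² - 153) = 140*(4*196 - 153) = 140*(784 - 153) = 140*631 = 88340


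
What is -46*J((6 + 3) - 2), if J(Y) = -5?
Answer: 230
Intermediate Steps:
-46*J((6 + 3) - 2) = -46*(-5) = 230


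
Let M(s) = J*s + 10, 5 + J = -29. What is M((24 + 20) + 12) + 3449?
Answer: 1555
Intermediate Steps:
J = -34 (J = -5 - 29 = -34)
M(s) = 10 - 34*s (M(s) = -34*s + 10 = 10 - 34*s)
M((24 + 20) + 12) + 3449 = (10 - 34*((24 + 20) + 12)) + 3449 = (10 - 34*(44 + 12)) + 3449 = (10 - 34*56) + 3449 = (10 - 1904) + 3449 = -1894 + 3449 = 1555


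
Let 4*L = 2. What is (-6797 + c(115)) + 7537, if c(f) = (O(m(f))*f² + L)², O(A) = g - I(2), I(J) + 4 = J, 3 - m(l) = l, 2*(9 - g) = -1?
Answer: 23130760484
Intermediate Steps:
g = 19/2 (g = 9 - ½*(-1) = 9 + ½ = 19/2 ≈ 9.5000)
m(l) = 3 - l
I(J) = -4 + J
O(A) = 23/2 (O(A) = 19/2 - (-4 + 2) = 19/2 - 1*(-2) = 19/2 + 2 = 23/2)
L = ½ (L = (¼)*2 = ½ ≈ 0.50000)
c(f) = (½ + 23*f²/2)² (c(f) = (23*f²/2 + ½)² = (½ + 23*f²/2)²)
(-6797 + c(115)) + 7537 = (-6797 + (1 + 23*115²)²/4) + 7537 = (-6797 + (1 + 23*13225)²/4) + 7537 = (-6797 + (1 + 304175)²/4) + 7537 = (-6797 + (¼)*304176²) + 7537 = (-6797 + (¼)*92523038976) + 7537 = (-6797 + 23130759744) + 7537 = 23130752947 + 7537 = 23130760484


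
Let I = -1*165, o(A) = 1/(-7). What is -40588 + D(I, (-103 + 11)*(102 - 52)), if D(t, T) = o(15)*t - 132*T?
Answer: 3966449/7 ≈ 5.6664e+5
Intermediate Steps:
o(A) = -⅐
I = -165
D(t, T) = -132*T - t/7 (D(t, T) = -t/7 - 132*T = -132*T - t/7)
-40588 + D(I, (-103 + 11)*(102 - 52)) = -40588 + (-132*(-103 + 11)*(102 - 52) - ⅐*(-165)) = -40588 + (-(-12144)*50 + 165/7) = -40588 + (-132*(-4600) + 165/7) = -40588 + (607200 + 165/7) = -40588 + 4250565/7 = 3966449/7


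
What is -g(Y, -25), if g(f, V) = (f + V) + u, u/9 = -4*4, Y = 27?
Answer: 142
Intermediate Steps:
u = -144 (u = 9*(-4*4) = 9*(-16) = -144)
g(f, V) = -144 + V + f (g(f, V) = (f + V) - 144 = (V + f) - 144 = -144 + V + f)
-g(Y, -25) = -(-144 - 25 + 27) = -1*(-142) = 142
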